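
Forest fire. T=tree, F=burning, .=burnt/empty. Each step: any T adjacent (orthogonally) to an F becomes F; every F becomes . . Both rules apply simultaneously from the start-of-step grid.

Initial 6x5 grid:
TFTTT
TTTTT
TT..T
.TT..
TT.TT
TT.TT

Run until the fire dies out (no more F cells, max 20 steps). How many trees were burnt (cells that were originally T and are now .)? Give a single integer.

Step 1: +3 fires, +1 burnt (F count now 3)
Step 2: +4 fires, +3 burnt (F count now 4)
Step 3: +4 fires, +4 burnt (F count now 4)
Step 4: +3 fires, +4 burnt (F count now 3)
Step 5: +3 fires, +3 burnt (F count now 3)
Step 6: +1 fires, +3 burnt (F count now 1)
Step 7: +0 fires, +1 burnt (F count now 0)
Fire out after step 7
Initially T: 22, now '.': 26
Total burnt (originally-T cells now '.'): 18

Answer: 18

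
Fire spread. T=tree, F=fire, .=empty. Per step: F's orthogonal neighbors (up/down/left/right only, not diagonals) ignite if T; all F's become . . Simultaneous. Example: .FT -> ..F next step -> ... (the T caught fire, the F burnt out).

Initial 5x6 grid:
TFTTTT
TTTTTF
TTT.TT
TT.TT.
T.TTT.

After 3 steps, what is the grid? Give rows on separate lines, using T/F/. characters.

Step 1: 6 trees catch fire, 2 burn out
  F.FTTF
  TFTTF.
  TTT.TF
  TT.TT.
  T.TTT.
Step 2: 7 trees catch fire, 6 burn out
  ...FF.
  F.FF..
  TFT.F.
  TT.TT.
  T.TTT.
Step 3: 4 trees catch fire, 7 burn out
  ......
  ......
  F.F...
  TF.TF.
  T.TTT.

......
......
F.F...
TF.TF.
T.TTT.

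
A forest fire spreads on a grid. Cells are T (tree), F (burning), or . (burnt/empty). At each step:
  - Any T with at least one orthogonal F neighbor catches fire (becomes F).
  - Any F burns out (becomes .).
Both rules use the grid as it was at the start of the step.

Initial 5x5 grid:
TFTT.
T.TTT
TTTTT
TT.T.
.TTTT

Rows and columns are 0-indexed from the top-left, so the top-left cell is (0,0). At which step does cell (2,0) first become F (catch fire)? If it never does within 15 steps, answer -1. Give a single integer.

Step 1: cell (2,0)='T' (+2 fires, +1 burnt)
Step 2: cell (2,0)='T' (+3 fires, +2 burnt)
Step 3: cell (2,0)='F' (+3 fires, +3 burnt)
  -> target ignites at step 3
Step 4: cell (2,0)='.' (+4 fires, +3 burnt)
Step 5: cell (2,0)='.' (+3 fires, +4 burnt)
Step 6: cell (2,0)='.' (+2 fires, +3 burnt)
Step 7: cell (2,0)='.' (+2 fires, +2 burnt)
Step 8: cell (2,0)='.' (+0 fires, +2 burnt)
  fire out at step 8

3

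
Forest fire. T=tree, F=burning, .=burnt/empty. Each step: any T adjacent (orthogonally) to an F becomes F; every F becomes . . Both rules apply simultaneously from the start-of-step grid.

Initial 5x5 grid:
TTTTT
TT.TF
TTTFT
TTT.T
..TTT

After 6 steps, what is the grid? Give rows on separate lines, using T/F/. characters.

Step 1: 4 trees catch fire, 2 burn out
  TTTTF
  TT.F.
  TTF.F
  TTT.T
  ..TTT
Step 2: 4 trees catch fire, 4 burn out
  TTTF.
  TT...
  TF...
  TTF.F
  ..TTT
Step 3: 6 trees catch fire, 4 burn out
  TTF..
  TF...
  F....
  TF...
  ..FTF
Step 4: 4 trees catch fire, 6 burn out
  TF...
  F....
  .....
  F....
  ...F.
Step 5: 1 trees catch fire, 4 burn out
  F....
  .....
  .....
  .....
  .....
Step 6: 0 trees catch fire, 1 burn out
  .....
  .....
  .....
  .....
  .....

.....
.....
.....
.....
.....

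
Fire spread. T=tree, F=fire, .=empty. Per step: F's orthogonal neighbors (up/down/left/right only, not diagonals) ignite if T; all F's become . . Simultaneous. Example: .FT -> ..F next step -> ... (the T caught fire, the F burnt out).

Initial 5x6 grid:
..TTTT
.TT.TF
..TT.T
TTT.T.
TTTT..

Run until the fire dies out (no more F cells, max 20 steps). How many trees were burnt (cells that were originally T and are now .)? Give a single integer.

Step 1: +3 fires, +1 burnt (F count now 3)
Step 2: +1 fires, +3 burnt (F count now 1)
Step 3: +1 fires, +1 burnt (F count now 1)
Step 4: +1 fires, +1 burnt (F count now 1)
Step 5: +1 fires, +1 burnt (F count now 1)
Step 6: +2 fires, +1 burnt (F count now 2)
Step 7: +2 fires, +2 burnt (F count now 2)
Step 8: +2 fires, +2 burnt (F count now 2)
Step 9: +3 fires, +2 burnt (F count now 3)
Step 10: +1 fires, +3 burnt (F count now 1)
Step 11: +0 fires, +1 burnt (F count now 0)
Fire out after step 11
Initially T: 18, now '.': 29
Total burnt (originally-T cells now '.'): 17

Answer: 17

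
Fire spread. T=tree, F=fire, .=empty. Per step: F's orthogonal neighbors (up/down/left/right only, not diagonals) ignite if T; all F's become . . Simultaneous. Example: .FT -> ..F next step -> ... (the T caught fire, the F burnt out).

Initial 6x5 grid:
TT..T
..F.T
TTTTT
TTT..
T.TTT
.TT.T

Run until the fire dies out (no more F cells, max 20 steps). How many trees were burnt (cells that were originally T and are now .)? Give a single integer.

Answer: 17

Derivation:
Step 1: +1 fires, +1 burnt (F count now 1)
Step 2: +3 fires, +1 burnt (F count now 3)
Step 3: +4 fires, +3 burnt (F count now 4)
Step 4: +4 fires, +4 burnt (F count now 4)
Step 5: +4 fires, +4 burnt (F count now 4)
Step 6: +1 fires, +4 burnt (F count now 1)
Step 7: +0 fires, +1 burnt (F count now 0)
Fire out after step 7
Initially T: 19, now '.': 28
Total burnt (originally-T cells now '.'): 17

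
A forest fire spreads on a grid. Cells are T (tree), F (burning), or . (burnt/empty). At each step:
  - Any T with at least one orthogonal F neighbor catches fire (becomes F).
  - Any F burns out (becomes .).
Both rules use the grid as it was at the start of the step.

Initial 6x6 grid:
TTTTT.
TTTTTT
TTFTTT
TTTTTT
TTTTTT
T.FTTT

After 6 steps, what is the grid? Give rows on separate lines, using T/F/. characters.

Step 1: 6 trees catch fire, 2 burn out
  TTTTT.
  TTFTTT
  TF.FTT
  TTFTTT
  TTFTTT
  T..FTT
Step 2: 10 trees catch fire, 6 burn out
  TTFTT.
  TF.FTT
  F...FT
  TF.FTT
  TF.FTT
  T...FT
Step 3: 10 trees catch fire, 10 burn out
  TF.FT.
  F...FT
  .....F
  F...FT
  F...FT
  T....F
Step 4: 6 trees catch fire, 10 burn out
  F...F.
  .....F
  ......
  .....F
  .....F
  F.....
Step 5: 0 trees catch fire, 6 burn out
  ......
  ......
  ......
  ......
  ......
  ......
Step 6: 0 trees catch fire, 0 burn out
  ......
  ......
  ......
  ......
  ......
  ......

......
......
......
......
......
......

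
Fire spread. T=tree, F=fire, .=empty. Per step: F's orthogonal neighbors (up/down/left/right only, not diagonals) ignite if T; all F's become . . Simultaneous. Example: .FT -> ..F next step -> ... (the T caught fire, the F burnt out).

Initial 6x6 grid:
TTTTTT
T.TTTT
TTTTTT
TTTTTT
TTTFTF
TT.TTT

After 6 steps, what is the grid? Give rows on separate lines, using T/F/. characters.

Step 1: 6 trees catch fire, 2 burn out
  TTTTTT
  T.TTTT
  TTTTTT
  TTTFTF
  TTF.F.
  TT.FTF
Step 2: 6 trees catch fire, 6 burn out
  TTTTTT
  T.TTTT
  TTTFTF
  TTF.F.
  TF....
  TT..F.
Step 3: 7 trees catch fire, 6 burn out
  TTTTTT
  T.TFTF
  TTF.F.
  TF....
  F.....
  TF....
Step 4: 7 trees catch fire, 7 burn out
  TTTFTF
  T.F.F.
  TF....
  F.....
  ......
  F.....
Step 5: 3 trees catch fire, 7 burn out
  TTF.F.
  T.....
  F.....
  ......
  ......
  ......
Step 6: 2 trees catch fire, 3 burn out
  TF....
  F.....
  ......
  ......
  ......
  ......

TF....
F.....
......
......
......
......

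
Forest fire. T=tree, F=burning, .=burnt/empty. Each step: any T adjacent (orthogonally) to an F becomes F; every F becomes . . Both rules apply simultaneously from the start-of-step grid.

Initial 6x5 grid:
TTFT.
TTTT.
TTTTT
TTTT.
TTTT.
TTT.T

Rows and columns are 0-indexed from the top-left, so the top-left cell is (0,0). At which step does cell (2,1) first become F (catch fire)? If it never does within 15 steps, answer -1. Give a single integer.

Step 1: cell (2,1)='T' (+3 fires, +1 burnt)
Step 2: cell (2,1)='T' (+4 fires, +3 burnt)
Step 3: cell (2,1)='F' (+4 fires, +4 burnt)
  -> target ignites at step 3
Step 4: cell (2,1)='.' (+5 fires, +4 burnt)
Step 5: cell (2,1)='.' (+4 fires, +5 burnt)
Step 6: cell (2,1)='.' (+2 fires, +4 burnt)
Step 7: cell (2,1)='.' (+1 fires, +2 burnt)
Step 8: cell (2,1)='.' (+0 fires, +1 burnt)
  fire out at step 8

3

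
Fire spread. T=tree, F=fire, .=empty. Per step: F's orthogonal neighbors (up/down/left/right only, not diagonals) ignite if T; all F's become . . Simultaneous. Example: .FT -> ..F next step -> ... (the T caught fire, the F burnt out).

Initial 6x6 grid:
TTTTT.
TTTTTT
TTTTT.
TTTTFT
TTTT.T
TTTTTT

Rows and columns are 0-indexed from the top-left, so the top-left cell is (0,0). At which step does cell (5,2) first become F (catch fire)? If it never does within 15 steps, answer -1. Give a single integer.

Step 1: cell (5,2)='T' (+3 fires, +1 burnt)
Step 2: cell (5,2)='T' (+5 fires, +3 burnt)
Step 3: cell (5,2)='T' (+8 fires, +5 burnt)
Step 4: cell (5,2)='F' (+7 fires, +8 burnt)
  -> target ignites at step 4
Step 5: cell (5,2)='.' (+5 fires, +7 burnt)
Step 6: cell (5,2)='.' (+3 fires, +5 burnt)
Step 7: cell (5,2)='.' (+1 fires, +3 burnt)
Step 8: cell (5,2)='.' (+0 fires, +1 burnt)
  fire out at step 8

4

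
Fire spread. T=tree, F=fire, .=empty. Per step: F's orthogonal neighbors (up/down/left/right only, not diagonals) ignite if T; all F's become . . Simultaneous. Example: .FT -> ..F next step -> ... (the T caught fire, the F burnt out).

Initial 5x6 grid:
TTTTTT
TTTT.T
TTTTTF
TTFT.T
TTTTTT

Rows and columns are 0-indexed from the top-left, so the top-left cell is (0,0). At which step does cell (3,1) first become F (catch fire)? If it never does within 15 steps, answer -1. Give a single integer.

Step 1: cell (3,1)='F' (+7 fires, +2 burnt)
  -> target ignites at step 1
Step 2: cell (3,1)='.' (+8 fires, +7 burnt)
Step 3: cell (3,1)='.' (+7 fires, +8 burnt)
Step 4: cell (3,1)='.' (+3 fires, +7 burnt)
Step 5: cell (3,1)='.' (+1 fires, +3 burnt)
Step 6: cell (3,1)='.' (+0 fires, +1 burnt)
  fire out at step 6

1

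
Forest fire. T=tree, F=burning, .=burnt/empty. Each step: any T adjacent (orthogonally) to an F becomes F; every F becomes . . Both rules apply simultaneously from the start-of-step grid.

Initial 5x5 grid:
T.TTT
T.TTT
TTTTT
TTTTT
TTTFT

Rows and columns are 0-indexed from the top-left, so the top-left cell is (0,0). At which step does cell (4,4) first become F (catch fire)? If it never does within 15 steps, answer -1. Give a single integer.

Step 1: cell (4,4)='F' (+3 fires, +1 burnt)
  -> target ignites at step 1
Step 2: cell (4,4)='.' (+4 fires, +3 burnt)
Step 3: cell (4,4)='.' (+5 fires, +4 burnt)
Step 4: cell (4,4)='.' (+5 fires, +5 burnt)
Step 5: cell (4,4)='.' (+3 fires, +5 burnt)
Step 6: cell (4,4)='.' (+1 fires, +3 burnt)
Step 7: cell (4,4)='.' (+1 fires, +1 burnt)
Step 8: cell (4,4)='.' (+0 fires, +1 burnt)
  fire out at step 8

1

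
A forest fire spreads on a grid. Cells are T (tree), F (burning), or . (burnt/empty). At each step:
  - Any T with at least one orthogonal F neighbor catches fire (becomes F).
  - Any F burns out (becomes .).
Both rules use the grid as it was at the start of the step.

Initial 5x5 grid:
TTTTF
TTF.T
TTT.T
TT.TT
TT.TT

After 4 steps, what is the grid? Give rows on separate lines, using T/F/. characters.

Step 1: 5 trees catch fire, 2 burn out
  TTFF.
  TF..F
  TTF.T
  TT.TT
  TT.TT
Step 2: 4 trees catch fire, 5 burn out
  TF...
  F....
  TF..F
  TT.TT
  TT.TT
Step 3: 4 trees catch fire, 4 burn out
  F....
  .....
  F....
  TF.TF
  TT.TT
Step 4: 4 trees catch fire, 4 burn out
  .....
  .....
  .....
  F..F.
  TF.TF

.....
.....
.....
F..F.
TF.TF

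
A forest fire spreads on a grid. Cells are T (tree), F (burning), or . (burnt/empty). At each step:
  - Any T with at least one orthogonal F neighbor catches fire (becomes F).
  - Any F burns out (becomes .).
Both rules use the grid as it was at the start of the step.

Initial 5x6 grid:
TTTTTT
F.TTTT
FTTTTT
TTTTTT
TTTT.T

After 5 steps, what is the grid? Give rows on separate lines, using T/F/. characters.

Step 1: 3 trees catch fire, 2 burn out
  FTTTTT
  ..TTTT
  .FTTTT
  FTTTTT
  TTTT.T
Step 2: 4 trees catch fire, 3 burn out
  .FTTTT
  ..TTTT
  ..FTTT
  .FTTTT
  FTTT.T
Step 3: 5 trees catch fire, 4 burn out
  ..FTTT
  ..FTTT
  ...FTT
  ..FTTT
  .FTT.T
Step 4: 5 trees catch fire, 5 burn out
  ...FTT
  ...FTT
  ....FT
  ...FTT
  ..FT.T
Step 5: 5 trees catch fire, 5 burn out
  ....FT
  ....FT
  .....F
  ....FT
  ...F.T

....FT
....FT
.....F
....FT
...F.T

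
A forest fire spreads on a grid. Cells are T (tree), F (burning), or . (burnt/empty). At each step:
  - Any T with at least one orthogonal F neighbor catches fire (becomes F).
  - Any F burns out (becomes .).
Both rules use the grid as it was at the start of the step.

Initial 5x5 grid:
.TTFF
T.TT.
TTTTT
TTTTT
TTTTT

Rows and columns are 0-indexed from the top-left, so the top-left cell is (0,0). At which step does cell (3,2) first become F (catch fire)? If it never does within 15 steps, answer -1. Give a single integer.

Step 1: cell (3,2)='T' (+2 fires, +2 burnt)
Step 2: cell (3,2)='T' (+3 fires, +2 burnt)
Step 3: cell (3,2)='T' (+3 fires, +3 burnt)
Step 4: cell (3,2)='F' (+4 fires, +3 burnt)
  -> target ignites at step 4
Step 5: cell (3,2)='.' (+4 fires, +4 burnt)
Step 6: cell (3,2)='.' (+3 fires, +4 burnt)
Step 7: cell (3,2)='.' (+1 fires, +3 burnt)
Step 8: cell (3,2)='.' (+0 fires, +1 burnt)
  fire out at step 8

4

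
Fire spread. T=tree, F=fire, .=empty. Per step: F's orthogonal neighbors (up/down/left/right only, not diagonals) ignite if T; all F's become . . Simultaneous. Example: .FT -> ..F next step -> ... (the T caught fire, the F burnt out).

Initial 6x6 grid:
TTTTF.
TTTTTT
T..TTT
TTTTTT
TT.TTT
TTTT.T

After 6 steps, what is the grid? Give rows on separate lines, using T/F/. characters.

Step 1: 2 trees catch fire, 1 burn out
  TTTF..
  TTTTFT
  T..TTT
  TTTTTT
  TT.TTT
  TTTT.T
Step 2: 4 trees catch fire, 2 burn out
  TTF...
  TTTF.F
  T..TFT
  TTTTTT
  TT.TTT
  TTTT.T
Step 3: 5 trees catch fire, 4 burn out
  TF....
  TTF...
  T..F.F
  TTTTFT
  TT.TTT
  TTTT.T
Step 4: 5 trees catch fire, 5 burn out
  F.....
  TF....
  T.....
  TTTF.F
  TT.TFT
  TTTT.T
Step 5: 4 trees catch fire, 5 burn out
  ......
  F.....
  T.....
  TTF...
  TT.F.F
  TTTT.T
Step 6: 4 trees catch fire, 4 burn out
  ......
  ......
  F.....
  TF....
  TT....
  TTTF.F

......
......
F.....
TF....
TT....
TTTF.F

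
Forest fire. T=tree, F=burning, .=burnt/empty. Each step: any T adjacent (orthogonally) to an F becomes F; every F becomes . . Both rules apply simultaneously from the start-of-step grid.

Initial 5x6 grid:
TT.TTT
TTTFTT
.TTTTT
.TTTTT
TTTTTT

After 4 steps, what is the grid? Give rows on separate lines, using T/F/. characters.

Step 1: 4 trees catch fire, 1 burn out
  TT.FTT
  TTF.FT
  .TTFTT
  .TTTTT
  TTTTTT
Step 2: 6 trees catch fire, 4 burn out
  TT..FT
  TF...F
  .TF.FT
  .TTFTT
  TTTTTT
Step 3: 8 trees catch fire, 6 burn out
  TF...F
  F.....
  .F...F
  .TF.FT
  TTTFTT
Step 4: 5 trees catch fire, 8 burn out
  F.....
  ......
  ......
  .F...F
  TTF.FT

F.....
......
......
.F...F
TTF.FT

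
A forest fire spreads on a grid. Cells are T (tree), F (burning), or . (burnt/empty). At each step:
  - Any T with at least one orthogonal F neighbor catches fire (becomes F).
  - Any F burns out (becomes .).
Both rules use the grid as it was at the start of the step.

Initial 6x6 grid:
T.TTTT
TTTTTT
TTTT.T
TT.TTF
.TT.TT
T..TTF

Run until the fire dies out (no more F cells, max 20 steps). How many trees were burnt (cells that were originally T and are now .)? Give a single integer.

Step 1: +4 fires, +2 burnt (F count now 4)
Step 2: +4 fires, +4 burnt (F count now 4)
Step 3: +3 fires, +4 burnt (F count now 3)
Step 4: +3 fires, +3 burnt (F count now 3)
Step 5: +3 fires, +3 burnt (F count now 3)
Step 6: +4 fires, +3 burnt (F count now 4)
Step 7: +3 fires, +4 burnt (F count now 3)
Step 8: +2 fires, +3 burnt (F count now 2)
Step 9: +0 fires, +2 burnt (F count now 0)
Fire out after step 9
Initially T: 27, now '.': 35
Total burnt (originally-T cells now '.'): 26

Answer: 26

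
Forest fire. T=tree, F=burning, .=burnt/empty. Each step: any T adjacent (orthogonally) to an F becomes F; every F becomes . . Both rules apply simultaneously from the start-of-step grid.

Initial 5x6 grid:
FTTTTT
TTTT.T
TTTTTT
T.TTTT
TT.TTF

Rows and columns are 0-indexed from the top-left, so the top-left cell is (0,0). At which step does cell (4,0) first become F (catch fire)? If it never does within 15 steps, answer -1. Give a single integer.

Step 1: cell (4,0)='T' (+4 fires, +2 burnt)
Step 2: cell (4,0)='T' (+6 fires, +4 burnt)
Step 3: cell (4,0)='T' (+7 fires, +6 burnt)
Step 4: cell (4,0)='F' (+7 fires, +7 burnt)
  -> target ignites at step 4
Step 5: cell (4,0)='.' (+1 fires, +7 burnt)
Step 6: cell (4,0)='.' (+0 fires, +1 burnt)
  fire out at step 6

4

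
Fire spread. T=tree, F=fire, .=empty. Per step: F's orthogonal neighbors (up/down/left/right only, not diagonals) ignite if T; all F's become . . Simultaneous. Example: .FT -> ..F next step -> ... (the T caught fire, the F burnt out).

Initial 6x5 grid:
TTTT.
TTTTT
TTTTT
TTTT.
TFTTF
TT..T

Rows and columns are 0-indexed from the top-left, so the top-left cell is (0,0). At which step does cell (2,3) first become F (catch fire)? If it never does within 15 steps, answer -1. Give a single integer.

Step 1: cell (2,3)='T' (+6 fires, +2 burnt)
Step 2: cell (2,3)='T' (+5 fires, +6 burnt)
Step 3: cell (2,3)='F' (+4 fires, +5 burnt)
  -> target ignites at step 3
Step 4: cell (2,3)='.' (+5 fires, +4 burnt)
Step 5: cell (2,3)='.' (+4 fires, +5 burnt)
Step 6: cell (2,3)='.' (+0 fires, +4 burnt)
  fire out at step 6

3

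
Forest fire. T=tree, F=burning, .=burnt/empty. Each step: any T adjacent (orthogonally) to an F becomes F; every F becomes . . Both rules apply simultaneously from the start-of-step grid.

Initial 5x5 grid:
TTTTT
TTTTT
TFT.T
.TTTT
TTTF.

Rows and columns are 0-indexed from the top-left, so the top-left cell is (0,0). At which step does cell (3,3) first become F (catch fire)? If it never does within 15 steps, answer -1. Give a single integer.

Step 1: cell (3,3)='F' (+6 fires, +2 burnt)
  -> target ignites at step 1
Step 2: cell (3,3)='.' (+6 fires, +6 burnt)
Step 3: cell (3,3)='.' (+5 fires, +6 burnt)
Step 4: cell (3,3)='.' (+2 fires, +5 burnt)
Step 5: cell (3,3)='.' (+1 fires, +2 burnt)
Step 6: cell (3,3)='.' (+0 fires, +1 burnt)
  fire out at step 6

1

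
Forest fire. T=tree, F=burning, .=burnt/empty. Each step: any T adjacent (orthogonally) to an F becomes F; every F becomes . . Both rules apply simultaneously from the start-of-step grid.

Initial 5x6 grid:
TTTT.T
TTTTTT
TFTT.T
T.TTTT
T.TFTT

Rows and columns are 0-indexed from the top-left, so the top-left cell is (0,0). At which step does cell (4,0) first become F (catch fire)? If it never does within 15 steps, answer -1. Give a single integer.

Step 1: cell (4,0)='T' (+6 fires, +2 burnt)
Step 2: cell (4,0)='T' (+8 fires, +6 burnt)
Step 3: cell (4,0)='F' (+5 fires, +8 burnt)
  -> target ignites at step 3
Step 4: cell (4,0)='.' (+3 fires, +5 burnt)
Step 5: cell (4,0)='.' (+1 fires, +3 burnt)
Step 6: cell (4,0)='.' (+1 fires, +1 burnt)
Step 7: cell (4,0)='.' (+0 fires, +1 burnt)
  fire out at step 7

3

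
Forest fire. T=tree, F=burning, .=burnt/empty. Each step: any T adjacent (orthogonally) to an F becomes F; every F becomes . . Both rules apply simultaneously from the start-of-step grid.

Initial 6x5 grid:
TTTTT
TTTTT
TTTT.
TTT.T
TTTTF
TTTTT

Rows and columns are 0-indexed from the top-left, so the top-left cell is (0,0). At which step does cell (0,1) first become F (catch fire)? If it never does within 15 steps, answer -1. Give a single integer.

Step 1: cell (0,1)='T' (+3 fires, +1 burnt)
Step 2: cell (0,1)='T' (+2 fires, +3 burnt)
Step 3: cell (0,1)='T' (+3 fires, +2 burnt)
Step 4: cell (0,1)='T' (+4 fires, +3 burnt)
Step 5: cell (0,1)='T' (+5 fires, +4 burnt)
Step 6: cell (0,1)='T' (+4 fires, +5 burnt)
Step 7: cell (0,1)='F' (+4 fires, +4 burnt)
  -> target ignites at step 7
Step 8: cell (0,1)='.' (+2 fires, +4 burnt)
Step 9: cell (0,1)='.' (+0 fires, +2 burnt)
  fire out at step 9

7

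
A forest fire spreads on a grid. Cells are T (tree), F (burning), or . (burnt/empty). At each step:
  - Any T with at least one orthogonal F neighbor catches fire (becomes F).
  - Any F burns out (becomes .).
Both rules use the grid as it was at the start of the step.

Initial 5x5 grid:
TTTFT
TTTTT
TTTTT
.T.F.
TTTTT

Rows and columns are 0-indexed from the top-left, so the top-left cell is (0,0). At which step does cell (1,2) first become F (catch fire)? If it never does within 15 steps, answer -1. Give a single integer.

Step 1: cell (1,2)='T' (+5 fires, +2 burnt)
Step 2: cell (1,2)='F' (+7 fires, +5 burnt)
  -> target ignites at step 2
Step 3: cell (1,2)='.' (+4 fires, +7 burnt)
Step 4: cell (1,2)='.' (+4 fires, +4 burnt)
Step 5: cell (1,2)='.' (+0 fires, +4 burnt)
  fire out at step 5

2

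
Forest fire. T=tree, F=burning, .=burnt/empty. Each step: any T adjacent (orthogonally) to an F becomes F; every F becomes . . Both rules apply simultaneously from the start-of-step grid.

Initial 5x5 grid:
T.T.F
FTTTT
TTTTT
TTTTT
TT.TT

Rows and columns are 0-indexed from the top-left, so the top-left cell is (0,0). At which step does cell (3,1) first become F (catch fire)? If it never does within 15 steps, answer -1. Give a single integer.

Step 1: cell (3,1)='T' (+4 fires, +2 burnt)
Step 2: cell (3,1)='T' (+5 fires, +4 burnt)
Step 3: cell (3,1)='F' (+6 fires, +5 burnt)
  -> target ignites at step 3
Step 4: cell (3,1)='.' (+4 fires, +6 burnt)
Step 5: cell (3,1)='.' (+1 fires, +4 burnt)
Step 6: cell (3,1)='.' (+0 fires, +1 burnt)
  fire out at step 6

3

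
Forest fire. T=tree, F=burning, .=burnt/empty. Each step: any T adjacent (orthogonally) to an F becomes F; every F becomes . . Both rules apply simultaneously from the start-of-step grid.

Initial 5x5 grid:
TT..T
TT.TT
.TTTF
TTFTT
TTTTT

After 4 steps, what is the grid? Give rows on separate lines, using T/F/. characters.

Step 1: 7 trees catch fire, 2 burn out
  TT..T
  TT.TF
  .TFF.
  TF.FF
  TTFTT
Step 2: 7 trees catch fire, 7 burn out
  TT..F
  TT.F.
  .F...
  F....
  TF.FF
Step 3: 2 trees catch fire, 7 burn out
  TT...
  TF...
  .....
  .....
  F....
Step 4: 2 trees catch fire, 2 burn out
  TF...
  F....
  .....
  .....
  .....

TF...
F....
.....
.....
.....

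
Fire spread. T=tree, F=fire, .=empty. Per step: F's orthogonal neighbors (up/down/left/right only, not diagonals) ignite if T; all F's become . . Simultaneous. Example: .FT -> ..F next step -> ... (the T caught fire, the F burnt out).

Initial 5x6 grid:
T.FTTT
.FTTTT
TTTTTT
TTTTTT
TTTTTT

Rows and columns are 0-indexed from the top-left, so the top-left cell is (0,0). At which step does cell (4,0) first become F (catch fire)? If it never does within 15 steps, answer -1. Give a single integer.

Step 1: cell (4,0)='T' (+3 fires, +2 burnt)
Step 2: cell (4,0)='T' (+5 fires, +3 burnt)
Step 3: cell (4,0)='T' (+6 fires, +5 burnt)
Step 4: cell (4,0)='F' (+5 fires, +6 burnt)
  -> target ignites at step 4
Step 5: cell (4,0)='.' (+3 fires, +5 burnt)
Step 6: cell (4,0)='.' (+2 fires, +3 burnt)
Step 7: cell (4,0)='.' (+1 fires, +2 burnt)
Step 8: cell (4,0)='.' (+0 fires, +1 burnt)
  fire out at step 8

4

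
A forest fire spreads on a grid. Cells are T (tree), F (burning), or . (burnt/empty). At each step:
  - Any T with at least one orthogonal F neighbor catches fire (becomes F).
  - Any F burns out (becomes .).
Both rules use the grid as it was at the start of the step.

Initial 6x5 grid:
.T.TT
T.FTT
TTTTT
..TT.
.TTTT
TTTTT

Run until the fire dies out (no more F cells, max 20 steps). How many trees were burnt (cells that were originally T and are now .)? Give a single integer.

Answer: 21

Derivation:
Step 1: +2 fires, +1 burnt (F count now 2)
Step 2: +5 fires, +2 burnt (F count now 5)
Step 3: +5 fires, +5 burnt (F count now 5)
Step 4: +4 fires, +5 burnt (F count now 4)
Step 5: +3 fires, +4 burnt (F count now 3)
Step 6: +2 fires, +3 burnt (F count now 2)
Step 7: +0 fires, +2 burnt (F count now 0)
Fire out after step 7
Initially T: 22, now '.': 29
Total burnt (originally-T cells now '.'): 21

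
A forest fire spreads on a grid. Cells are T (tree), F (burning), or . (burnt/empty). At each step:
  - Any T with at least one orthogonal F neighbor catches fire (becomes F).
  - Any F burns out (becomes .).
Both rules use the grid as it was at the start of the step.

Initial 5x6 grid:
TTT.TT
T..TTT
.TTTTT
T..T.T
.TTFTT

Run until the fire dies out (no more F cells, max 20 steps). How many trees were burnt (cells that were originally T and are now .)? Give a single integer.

Answer: 16

Derivation:
Step 1: +3 fires, +1 burnt (F count now 3)
Step 2: +3 fires, +3 burnt (F count now 3)
Step 3: +4 fires, +3 burnt (F count now 4)
Step 4: +3 fires, +4 burnt (F count now 3)
Step 5: +2 fires, +3 burnt (F count now 2)
Step 6: +1 fires, +2 burnt (F count now 1)
Step 7: +0 fires, +1 burnt (F count now 0)
Fire out after step 7
Initially T: 21, now '.': 25
Total burnt (originally-T cells now '.'): 16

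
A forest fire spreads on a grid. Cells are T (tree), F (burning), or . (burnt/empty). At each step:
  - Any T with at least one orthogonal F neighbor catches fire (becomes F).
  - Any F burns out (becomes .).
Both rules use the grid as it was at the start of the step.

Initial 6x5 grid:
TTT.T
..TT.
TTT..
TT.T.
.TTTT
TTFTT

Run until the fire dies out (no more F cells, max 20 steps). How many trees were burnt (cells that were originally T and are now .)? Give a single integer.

Answer: 19

Derivation:
Step 1: +3 fires, +1 burnt (F count now 3)
Step 2: +4 fires, +3 burnt (F count now 4)
Step 3: +3 fires, +4 burnt (F count now 3)
Step 4: +2 fires, +3 burnt (F count now 2)
Step 5: +2 fires, +2 burnt (F count now 2)
Step 6: +1 fires, +2 burnt (F count now 1)
Step 7: +2 fires, +1 burnt (F count now 2)
Step 8: +1 fires, +2 burnt (F count now 1)
Step 9: +1 fires, +1 burnt (F count now 1)
Step 10: +0 fires, +1 burnt (F count now 0)
Fire out after step 10
Initially T: 20, now '.': 29
Total burnt (originally-T cells now '.'): 19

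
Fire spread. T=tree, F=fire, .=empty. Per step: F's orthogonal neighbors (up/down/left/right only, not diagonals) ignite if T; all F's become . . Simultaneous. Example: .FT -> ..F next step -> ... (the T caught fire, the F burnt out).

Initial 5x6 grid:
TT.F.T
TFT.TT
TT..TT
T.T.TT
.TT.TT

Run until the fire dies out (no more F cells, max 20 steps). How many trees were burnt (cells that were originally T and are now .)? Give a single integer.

Step 1: +4 fires, +2 burnt (F count now 4)
Step 2: +2 fires, +4 burnt (F count now 2)
Step 3: +1 fires, +2 burnt (F count now 1)
Step 4: +0 fires, +1 burnt (F count now 0)
Fire out after step 4
Initially T: 19, now '.': 18
Total burnt (originally-T cells now '.'): 7

Answer: 7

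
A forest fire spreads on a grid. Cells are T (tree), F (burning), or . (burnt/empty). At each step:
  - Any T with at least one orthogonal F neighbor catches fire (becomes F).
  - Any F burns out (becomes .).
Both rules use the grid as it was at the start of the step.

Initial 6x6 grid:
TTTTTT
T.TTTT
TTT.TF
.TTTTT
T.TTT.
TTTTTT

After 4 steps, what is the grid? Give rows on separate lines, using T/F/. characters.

Step 1: 3 trees catch fire, 1 burn out
  TTTTTT
  T.TTTF
  TTT.F.
  .TTTTF
  T.TTT.
  TTTTTT
Step 2: 3 trees catch fire, 3 burn out
  TTTTTF
  T.TTF.
  TTT...
  .TTTF.
  T.TTT.
  TTTTTT
Step 3: 4 trees catch fire, 3 burn out
  TTTTF.
  T.TF..
  TTT...
  .TTF..
  T.TTF.
  TTTTTT
Step 4: 5 trees catch fire, 4 burn out
  TTTF..
  T.F...
  TTT...
  .TF...
  T.TF..
  TTTTFT

TTTF..
T.F...
TTT...
.TF...
T.TF..
TTTTFT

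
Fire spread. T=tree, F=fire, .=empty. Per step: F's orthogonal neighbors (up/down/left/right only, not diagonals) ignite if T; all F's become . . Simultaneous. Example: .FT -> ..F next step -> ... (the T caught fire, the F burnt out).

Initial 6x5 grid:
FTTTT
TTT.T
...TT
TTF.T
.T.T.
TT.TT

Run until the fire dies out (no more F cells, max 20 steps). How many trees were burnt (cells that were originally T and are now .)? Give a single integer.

Answer: 16

Derivation:
Step 1: +3 fires, +2 burnt (F count now 3)
Step 2: +4 fires, +3 burnt (F count now 4)
Step 3: +3 fires, +4 burnt (F count now 3)
Step 4: +2 fires, +3 burnt (F count now 2)
Step 5: +1 fires, +2 burnt (F count now 1)
Step 6: +1 fires, +1 burnt (F count now 1)
Step 7: +2 fires, +1 burnt (F count now 2)
Step 8: +0 fires, +2 burnt (F count now 0)
Fire out after step 8
Initially T: 19, now '.': 27
Total burnt (originally-T cells now '.'): 16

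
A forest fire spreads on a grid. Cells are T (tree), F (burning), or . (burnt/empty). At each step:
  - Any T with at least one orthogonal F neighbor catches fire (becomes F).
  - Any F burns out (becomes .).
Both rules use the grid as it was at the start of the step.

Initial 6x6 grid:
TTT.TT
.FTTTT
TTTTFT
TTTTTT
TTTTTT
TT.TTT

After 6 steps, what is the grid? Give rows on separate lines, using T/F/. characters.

Step 1: 7 trees catch fire, 2 burn out
  TFT.TT
  ..FTFT
  TFTF.F
  TTTTFT
  TTTTTT
  TT.TTT
Step 2: 11 trees catch fire, 7 burn out
  F.F.FT
  ...F.F
  F.F...
  TFTF.F
  TTTTFT
  TT.TTT
Step 3: 7 trees catch fire, 11 burn out
  .....F
  ......
  ......
  F.F...
  TFTF.F
  TT.TFT
Step 4: 5 trees catch fire, 7 burn out
  ......
  ......
  ......
  ......
  F.F...
  TF.F.F
Step 5: 1 trees catch fire, 5 burn out
  ......
  ......
  ......
  ......
  ......
  F.....
Step 6: 0 trees catch fire, 1 burn out
  ......
  ......
  ......
  ......
  ......
  ......

......
......
......
......
......
......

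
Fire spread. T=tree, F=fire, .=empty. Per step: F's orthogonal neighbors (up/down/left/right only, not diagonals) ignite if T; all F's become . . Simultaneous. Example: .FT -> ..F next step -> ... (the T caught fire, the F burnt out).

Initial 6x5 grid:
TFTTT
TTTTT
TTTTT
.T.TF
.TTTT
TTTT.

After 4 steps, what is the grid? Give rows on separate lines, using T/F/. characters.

Step 1: 6 trees catch fire, 2 burn out
  F.FTT
  TFTTT
  TTTTF
  .T.F.
  .TTTF
  TTTT.
Step 2: 7 trees catch fire, 6 burn out
  ...FT
  F.FTF
  TFTF.
  .T...
  .TTF.
  TTTT.
Step 3: 7 trees catch fire, 7 burn out
  ....F
  ...F.
  F.F..
  .F...
  .TF..
  TTTF.
Step 4: 2 trees catch fire, 7 burn out
  .....
  .....
  .....
  .....
  .F...
  TTF..

.....
.....
.....
.....
.F...
TTF..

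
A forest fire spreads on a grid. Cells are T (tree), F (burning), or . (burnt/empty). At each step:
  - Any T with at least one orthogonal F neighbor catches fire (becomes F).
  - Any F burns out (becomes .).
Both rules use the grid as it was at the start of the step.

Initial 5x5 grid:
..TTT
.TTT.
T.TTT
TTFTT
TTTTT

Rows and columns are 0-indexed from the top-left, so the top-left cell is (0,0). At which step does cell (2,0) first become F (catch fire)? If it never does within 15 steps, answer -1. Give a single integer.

Step 1: cell (2,0)='T' (+4 fires, +1 burnt)
Step 2: cell (2,0)='T' (+6 fires, +4 burnt)
Step 3: cell (2,0)='F' (+7 fires, +6 burnt)
  -> target ignites at step 3
Step 4: cell (2,0)='.' (+1 fires, +7 burnt)
Step 5: cell (2,0)='.' (+1 fires, +1 burnt)
Step 6: cell (2,0)='.' (+0 fires, +1 burnt)
  fire out at step 6

3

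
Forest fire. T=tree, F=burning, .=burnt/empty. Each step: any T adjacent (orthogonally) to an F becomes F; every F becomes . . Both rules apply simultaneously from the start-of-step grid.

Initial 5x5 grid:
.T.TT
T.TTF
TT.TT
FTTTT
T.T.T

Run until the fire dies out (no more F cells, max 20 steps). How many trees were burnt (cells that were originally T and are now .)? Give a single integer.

Answer: 16

Derivation:
Step 1: +6 fires, +2 burnt (F count now 6)
Step 2: +7 fires, +6 burnt (F count now 7)
Step 3: +3 fires, +7 burnt (F count now 3)
Step 4: +0 fires, +3 burnt (F count now 0)
Fire out after step 4
Initially T: 17, now '.': 24
Total burnt (originally-T cells now '.'): 16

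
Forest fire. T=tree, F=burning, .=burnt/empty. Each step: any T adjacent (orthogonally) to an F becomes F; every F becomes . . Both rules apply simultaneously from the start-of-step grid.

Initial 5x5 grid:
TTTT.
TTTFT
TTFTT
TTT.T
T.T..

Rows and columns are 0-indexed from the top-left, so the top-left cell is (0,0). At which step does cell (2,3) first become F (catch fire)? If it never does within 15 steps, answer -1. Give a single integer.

Step 1: cell (2,3)='F' (+6 fires, +2 burnt)
  -> target ignites at step 1
Step 2: cell (2,3)='.' (+6 fires, +6 burnt)
Step 3: cell (2,3)='.' (+4 fires, +6 burnt)
Step 4: cell (2,3)='.' (+2 fires, +4 burnt)
Step 5: cell (2,3)='.' (+0 fires, +2 burnt)
  fire out at step 5

1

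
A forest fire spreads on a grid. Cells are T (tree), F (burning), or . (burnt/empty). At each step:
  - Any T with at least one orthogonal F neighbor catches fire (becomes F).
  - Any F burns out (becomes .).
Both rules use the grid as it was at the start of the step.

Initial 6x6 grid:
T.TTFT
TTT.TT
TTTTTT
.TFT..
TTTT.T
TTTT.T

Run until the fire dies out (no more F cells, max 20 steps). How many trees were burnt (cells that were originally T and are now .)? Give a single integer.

Answer: 25

Derivation:
Step 1: +7 fires, +2 burnt (F count now 7)
Step 2: +9 fires, +7 burnt (F count now 9)
Step 3: +6 fires, +9 burnt (F count now 6)
Step 4: +2 fires, +6 burnt (F count now 2)
Step 5: +1 fires, +2 burnt (F count now 1)
Step 6: +0 fires, +1 burnt (F count now 0)
Fire out after step 6
Initially T: 27, now '.': 34
Total burnt (originally-T cells now '.'): 25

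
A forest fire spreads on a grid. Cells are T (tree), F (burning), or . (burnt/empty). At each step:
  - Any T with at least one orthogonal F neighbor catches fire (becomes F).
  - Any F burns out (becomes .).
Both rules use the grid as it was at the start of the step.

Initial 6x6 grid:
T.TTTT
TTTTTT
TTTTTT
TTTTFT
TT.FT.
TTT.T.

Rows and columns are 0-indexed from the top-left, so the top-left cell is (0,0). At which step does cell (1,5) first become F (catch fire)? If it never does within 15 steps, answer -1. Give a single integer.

Step 1: cell (1,5)='T' (+4 fires, +2 burnt)
Step 2: cell (1,5)='T' (+5 fires, +4 burnt)
Step 3: cell (1,5)='F' (+5 fires, +5 burnt)
  -> target ignites at step 3
Step 4: cell (1,5)='.' (+6 fires, +5 burnt)
Step 5: cell (1,5)='.' (+5 fires, +6 burnt)
Step 6: cell (1,5)='.' (+3 fires, +5 burnt)
Step 7: cell (1,5)='.' (+1 fires, +3 burnt)
Step 8: cell (1,5)='.' (+0 fires, +1 burnt)
  fire out at step 8

3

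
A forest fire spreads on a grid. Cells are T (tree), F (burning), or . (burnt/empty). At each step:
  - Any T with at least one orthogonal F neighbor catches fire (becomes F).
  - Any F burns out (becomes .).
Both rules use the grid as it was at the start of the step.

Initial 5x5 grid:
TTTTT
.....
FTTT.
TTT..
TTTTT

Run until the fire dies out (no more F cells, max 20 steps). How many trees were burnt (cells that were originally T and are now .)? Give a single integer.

Answer: 11

Derivation:
Step 1: +2 fires, +1 burnt (F count now 2)
Step 2: +3 fires, +2 burnt (F count now 3)
Step 3: +3 fires, +3 burnt (F count now 3)
Step 4: +1 fires, +3 burnt (F count now 1)
Step 5: +1 fires, +1 burnt (F count now 1)
Step 6: +1 fires, +1 burnt (F count now 1)
Step 7: +0 fires, +1 burnt (F count now 0)
Fire out after step 7
Initially T: 16, now '.': 20
Total burnt (originally-T cells now '.'): 11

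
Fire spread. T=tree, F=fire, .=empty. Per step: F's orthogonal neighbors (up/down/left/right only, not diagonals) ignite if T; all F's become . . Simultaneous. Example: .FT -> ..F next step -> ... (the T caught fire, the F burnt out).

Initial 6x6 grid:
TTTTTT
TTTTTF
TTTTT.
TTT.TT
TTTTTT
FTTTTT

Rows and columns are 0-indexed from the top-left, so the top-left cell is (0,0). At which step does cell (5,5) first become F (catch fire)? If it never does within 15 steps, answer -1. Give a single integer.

Step 1: cell (5,5)='T' (+4 fires, +2 burnt)
Step 2: cell (5,5)='T' (+6 fires, +4 burnt)
Step 3: cell (5,5)='T' (+8 fires, +6 burnt)
Step 4: cell (5,5)='T' (+10 fires, +8 burnt)
Step 5: cell (5,5)='F' (+4 fires, +10 burnt)
  -> target ignites at step 5
Step 6: cell (5,5)='.' (+0 fires, +4 burnt)
  fire out at step 6

5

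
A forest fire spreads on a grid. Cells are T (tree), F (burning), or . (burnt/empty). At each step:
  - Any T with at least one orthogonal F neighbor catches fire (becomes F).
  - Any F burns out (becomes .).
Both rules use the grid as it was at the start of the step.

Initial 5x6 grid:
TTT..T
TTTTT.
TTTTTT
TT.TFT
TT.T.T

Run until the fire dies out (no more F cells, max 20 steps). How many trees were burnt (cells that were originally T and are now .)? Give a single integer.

Step 1: +3 fires, +1 burnt (F count now 3)
Step 2: +5 fires, +3 burnt (F count now 5)
Step 3: +2 fires, +5 burnt (F count now 2)
Step 4: +2 fires, +2 burnt (F count now 2)
Step 5: +4 fires, +2 burnt (F count now 4)
Step 6: +4 fires, +4 burnt (F count now 4)
Step 7: +2 fires, +4 burnt (F count now 2)
Step 8: +0 fires, +2 burnt (F count now 0)
Fire out after step 8
Initially T: 23, now '.': 29
Total burnt (originally-T cells now '.'): 22

Answer: 22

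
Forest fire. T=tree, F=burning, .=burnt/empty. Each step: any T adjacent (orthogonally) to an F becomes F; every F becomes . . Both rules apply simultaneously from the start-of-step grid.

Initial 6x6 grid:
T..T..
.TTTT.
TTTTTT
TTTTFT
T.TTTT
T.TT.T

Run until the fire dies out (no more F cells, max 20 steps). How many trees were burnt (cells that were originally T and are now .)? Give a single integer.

Answer: 25

Derivation:
Step 1: +4 fires, +1 burnt (F count now 4)
Step 2: +6 fires, +4 burnt (F count now 6)
Step 3: +6 fires, +6 burnt (F count now 6)
Step 4: +5 fires, +6 burnt (F count now 5)
Step 5: +3 fires, +5 burnt (F count now 3)
Step 6: +1 fires, +3 burnt (F count now 1)
Step 7: +0 fires, +1 burnt (F count now 0)
Fire out after step 7
Initially T: 26, now '.': 35
Total burnt (originally-T cells now '.'): 25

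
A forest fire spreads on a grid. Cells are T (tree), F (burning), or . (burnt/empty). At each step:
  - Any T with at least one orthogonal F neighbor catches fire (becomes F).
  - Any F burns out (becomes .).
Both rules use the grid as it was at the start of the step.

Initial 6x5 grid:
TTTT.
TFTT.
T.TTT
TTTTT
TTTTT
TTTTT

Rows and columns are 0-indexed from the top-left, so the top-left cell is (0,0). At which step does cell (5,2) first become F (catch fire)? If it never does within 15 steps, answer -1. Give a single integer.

Step 1: cell (5,2)='T' (+3 fires, +1 burnt)
Step 2: cell (5,2)='T' (+5 fires, +3 burnt)
Step 3: cell (5,2)='T' (+4 fires, +5 burnt)
Step 4: cell (5,2)='T' (+5 fires, +4 burnt)
Step 5: cell (5,2)='F' (+5 fires, +5 burnt)
  -> target ignites at step 5
Step 6: cell (5,2)='.' (+3 fires, +5 burnt)
Step 7: cell (5,2)='.' (+1 fires, +3 burnt)
Step 8: cell (5,2)='.' (+0 fires, +1 burnt)
  fire out at step 8

5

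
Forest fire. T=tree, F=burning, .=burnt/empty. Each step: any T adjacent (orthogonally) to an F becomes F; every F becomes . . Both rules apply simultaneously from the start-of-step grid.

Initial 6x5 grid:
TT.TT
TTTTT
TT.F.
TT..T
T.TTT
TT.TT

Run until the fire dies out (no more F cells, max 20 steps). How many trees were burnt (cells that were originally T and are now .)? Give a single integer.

Step 1: +1 fires, +1 burnt (F count now 1)
Step 2: +3 fires, +1 burnt (F count now 3)
Step 3: +2 fires, +3 burnt (F count now 2)
Step 4: +3 fires, +2 burnt (F count now 3)
Step 5: +3 fires, +3 burnt (F count now 3)
Step 6: +1 fires, +3 burnt (F count now 1)
Step 7: +1 fires, +1 burnt (F count now 1)
Step 8: +1 fires, +1 burnt (F count now 1)
Step 9: +1 fires, +1 burnt (F count now 1)
Step 10: +0 fires, +1 burnt (F count now 0)
Fire out after step 10
Initially T: 22, now '.': 24
Total burnt (originally-T cells now '.'): 16

Answer: 16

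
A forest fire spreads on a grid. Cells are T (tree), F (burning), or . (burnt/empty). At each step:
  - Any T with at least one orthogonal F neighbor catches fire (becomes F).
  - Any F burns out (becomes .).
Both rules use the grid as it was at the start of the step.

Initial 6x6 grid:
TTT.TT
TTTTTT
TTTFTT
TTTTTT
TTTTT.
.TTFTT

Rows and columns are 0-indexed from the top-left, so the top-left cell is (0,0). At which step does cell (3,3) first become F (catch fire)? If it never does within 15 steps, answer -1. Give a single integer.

Step 1: cell (3,3)='F' (+7 fires, +2 burnt)
  -> target ignites at step 1
Step 2: cell (3,3)='.' (+10 fires, +7 burnt)
Step 3: cell (3,3)='.' (+8 fires, +10 burnt)
Step 4: cell (3,3)='.' (+5 fires, +8 burnt)
Step 5: cell (3,3)='.' (+1 fires, +5 burnt)
Step 6: cell (3,3)='.' (+0 fires, +1 burnt)
  fire out at step 6

1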